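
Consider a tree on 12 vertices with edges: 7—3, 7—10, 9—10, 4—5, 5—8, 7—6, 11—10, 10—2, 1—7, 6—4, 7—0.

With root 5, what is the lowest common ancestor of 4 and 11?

Path 4→root: 4 5; path 11→root: 11 10 7 6 4 5.
First common node: 4.

4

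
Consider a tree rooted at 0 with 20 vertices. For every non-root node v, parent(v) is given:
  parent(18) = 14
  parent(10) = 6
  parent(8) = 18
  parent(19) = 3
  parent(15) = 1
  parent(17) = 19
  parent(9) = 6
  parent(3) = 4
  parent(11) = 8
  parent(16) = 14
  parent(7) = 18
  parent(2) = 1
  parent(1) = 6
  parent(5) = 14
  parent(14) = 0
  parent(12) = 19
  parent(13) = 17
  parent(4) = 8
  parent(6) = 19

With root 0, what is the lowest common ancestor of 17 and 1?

19

17's ancestor chain is 17, 19, 3, 4, 8, 18, 14, 0 and 1's is 1, 6, 19, 3, 4, 8, 18, 14, 0; they first meet at 19.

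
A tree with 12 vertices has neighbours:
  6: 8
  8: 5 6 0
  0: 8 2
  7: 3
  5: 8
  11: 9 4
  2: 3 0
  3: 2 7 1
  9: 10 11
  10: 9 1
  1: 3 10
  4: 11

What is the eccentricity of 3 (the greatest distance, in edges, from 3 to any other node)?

A farthest node from 3 is 4.
The path 3 – 1 – 10 – 9 – 11 – 4 has 5 edges.

5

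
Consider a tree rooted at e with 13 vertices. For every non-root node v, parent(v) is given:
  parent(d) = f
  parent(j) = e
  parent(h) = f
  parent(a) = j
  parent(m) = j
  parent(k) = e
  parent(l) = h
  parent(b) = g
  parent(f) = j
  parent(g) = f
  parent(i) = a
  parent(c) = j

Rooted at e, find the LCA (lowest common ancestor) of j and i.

j

j's ancestor chain is j, e and i's is i, a, j, e; they first meet at j.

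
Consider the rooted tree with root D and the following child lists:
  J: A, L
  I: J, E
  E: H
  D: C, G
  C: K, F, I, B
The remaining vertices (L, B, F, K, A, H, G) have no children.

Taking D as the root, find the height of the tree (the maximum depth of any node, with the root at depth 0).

4

The longest root-to-leaf path is D-C-I-J-L (4 edges).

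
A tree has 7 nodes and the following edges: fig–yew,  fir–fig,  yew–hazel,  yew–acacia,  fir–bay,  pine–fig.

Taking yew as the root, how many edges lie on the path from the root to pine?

Path from yew to pine: yew–fig–pine, which has 2 edges.

2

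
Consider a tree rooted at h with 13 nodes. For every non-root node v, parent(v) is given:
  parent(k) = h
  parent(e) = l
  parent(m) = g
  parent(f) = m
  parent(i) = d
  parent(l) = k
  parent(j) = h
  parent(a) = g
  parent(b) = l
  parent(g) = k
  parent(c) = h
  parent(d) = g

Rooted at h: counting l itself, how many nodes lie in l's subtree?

Descendants of l (including itself): l, e, b. That's 3.

3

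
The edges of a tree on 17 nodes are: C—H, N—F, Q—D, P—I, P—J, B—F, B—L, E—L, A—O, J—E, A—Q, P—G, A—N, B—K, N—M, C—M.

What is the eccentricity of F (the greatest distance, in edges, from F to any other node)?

The node farthest from F is G (I also at distance 6), via F-B-L-E-J-P-G — 6 edges.

6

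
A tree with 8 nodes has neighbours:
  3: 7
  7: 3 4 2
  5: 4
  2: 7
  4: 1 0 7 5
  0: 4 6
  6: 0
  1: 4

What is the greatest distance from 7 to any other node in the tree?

3

The node farthest from 7 is 6, via 7-4-0-6 — 3 edges.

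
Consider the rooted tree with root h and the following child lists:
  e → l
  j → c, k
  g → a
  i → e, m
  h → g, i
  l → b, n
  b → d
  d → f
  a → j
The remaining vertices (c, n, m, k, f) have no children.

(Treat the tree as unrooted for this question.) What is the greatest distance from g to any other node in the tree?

7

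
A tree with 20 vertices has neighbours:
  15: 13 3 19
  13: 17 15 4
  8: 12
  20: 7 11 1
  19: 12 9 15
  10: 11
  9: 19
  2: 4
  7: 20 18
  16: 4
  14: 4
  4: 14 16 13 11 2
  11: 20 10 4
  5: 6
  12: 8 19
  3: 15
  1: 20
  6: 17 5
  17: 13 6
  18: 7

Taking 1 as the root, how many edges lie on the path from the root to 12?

Climbing from 12 to the root: 12 – 19 – 15 – 13 – 4 – 11 – 20 – 1. That's 7 steps.

7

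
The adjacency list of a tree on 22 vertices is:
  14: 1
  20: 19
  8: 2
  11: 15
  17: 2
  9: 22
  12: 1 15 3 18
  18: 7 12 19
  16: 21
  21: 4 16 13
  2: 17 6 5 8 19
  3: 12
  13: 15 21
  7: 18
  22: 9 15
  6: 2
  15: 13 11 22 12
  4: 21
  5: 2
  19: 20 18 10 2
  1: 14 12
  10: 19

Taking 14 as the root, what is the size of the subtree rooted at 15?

Descendants of 15 (including itself): 15, 13, 22, 11, 21, 9, 4, 16. That's 8.

8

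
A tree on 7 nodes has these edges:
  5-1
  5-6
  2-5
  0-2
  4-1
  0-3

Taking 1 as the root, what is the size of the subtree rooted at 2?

The subtree rooted at 2 contains: 2, 0, 3 — 3 nodes.

3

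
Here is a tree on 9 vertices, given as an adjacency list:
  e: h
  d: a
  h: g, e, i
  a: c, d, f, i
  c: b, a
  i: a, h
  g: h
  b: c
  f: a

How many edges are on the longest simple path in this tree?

5

BFS from g reaches b last, at distance 5; BFS from b confirms no node is farther.
Path: g-h-i-a-c-b.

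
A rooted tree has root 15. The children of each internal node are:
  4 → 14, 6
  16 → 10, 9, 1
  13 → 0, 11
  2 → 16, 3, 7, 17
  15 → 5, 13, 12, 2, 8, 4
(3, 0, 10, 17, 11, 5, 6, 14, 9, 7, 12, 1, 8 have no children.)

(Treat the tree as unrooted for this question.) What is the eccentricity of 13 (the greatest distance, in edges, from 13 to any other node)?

4

A farthest node from 13 is 9 (10, 1 also at distance 4).
The path 13-15-2-16-9 has 4 edges.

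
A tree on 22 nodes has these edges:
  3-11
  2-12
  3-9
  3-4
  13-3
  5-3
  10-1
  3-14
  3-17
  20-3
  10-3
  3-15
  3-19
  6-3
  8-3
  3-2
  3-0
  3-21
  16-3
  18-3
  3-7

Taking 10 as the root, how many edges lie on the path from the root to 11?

2

Climbing from 11 to the root: 11 → 3 → 10. That's 2 steps.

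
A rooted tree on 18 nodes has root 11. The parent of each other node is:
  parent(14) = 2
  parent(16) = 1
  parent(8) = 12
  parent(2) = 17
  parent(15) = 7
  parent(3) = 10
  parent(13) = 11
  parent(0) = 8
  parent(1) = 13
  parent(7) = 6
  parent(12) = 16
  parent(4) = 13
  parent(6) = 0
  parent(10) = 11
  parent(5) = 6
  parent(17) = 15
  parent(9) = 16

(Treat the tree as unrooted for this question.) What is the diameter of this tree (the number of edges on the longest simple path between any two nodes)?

A longest path is 14 – 2 – 17 – 15 – 7 – 6 – 0 – 8 – 12 – 16 – 1 – 13 – 11 – 10 – 3, with 14 edges.

14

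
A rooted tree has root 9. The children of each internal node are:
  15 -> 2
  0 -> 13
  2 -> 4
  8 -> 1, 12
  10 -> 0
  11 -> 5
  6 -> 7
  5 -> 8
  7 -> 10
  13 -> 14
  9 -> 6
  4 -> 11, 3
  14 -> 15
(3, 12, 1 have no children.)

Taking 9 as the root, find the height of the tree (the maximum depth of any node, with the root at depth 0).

13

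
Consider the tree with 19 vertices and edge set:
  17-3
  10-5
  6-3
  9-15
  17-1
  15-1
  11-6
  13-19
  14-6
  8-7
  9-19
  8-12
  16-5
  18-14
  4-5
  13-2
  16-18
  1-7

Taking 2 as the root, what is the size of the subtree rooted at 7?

3

The subtree rooted at 7 contains: 7, 8, 12 — 3 nodes.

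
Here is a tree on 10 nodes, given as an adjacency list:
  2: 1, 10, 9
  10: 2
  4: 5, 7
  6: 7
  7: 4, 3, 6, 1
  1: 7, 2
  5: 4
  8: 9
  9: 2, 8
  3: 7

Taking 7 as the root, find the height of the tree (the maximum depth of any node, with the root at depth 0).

A deepest node is 8, reached by 7 – 1 – 2 – 9 – 8.
That path has 4 edges, so the height is 4.

4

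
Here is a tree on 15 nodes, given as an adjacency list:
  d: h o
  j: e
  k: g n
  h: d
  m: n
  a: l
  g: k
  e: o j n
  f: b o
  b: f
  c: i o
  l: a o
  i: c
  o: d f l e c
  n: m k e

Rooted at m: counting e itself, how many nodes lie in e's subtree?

Descendants of e (including itself): e, o, j, l, d, c, f, a, h, i, b. That's 11.

11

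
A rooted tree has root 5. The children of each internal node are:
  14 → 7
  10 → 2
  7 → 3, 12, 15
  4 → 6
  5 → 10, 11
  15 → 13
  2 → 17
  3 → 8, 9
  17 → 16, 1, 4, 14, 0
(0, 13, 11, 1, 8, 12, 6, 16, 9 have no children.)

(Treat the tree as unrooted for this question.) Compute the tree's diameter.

Starting from 11, a farthest node is 8 at distance 8.
One longest path: 11–5–10–2–17–14–7–3–8.
So the diameter is 8.

8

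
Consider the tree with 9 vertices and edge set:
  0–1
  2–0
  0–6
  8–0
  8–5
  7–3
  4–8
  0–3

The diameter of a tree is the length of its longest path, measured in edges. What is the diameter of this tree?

BFS from 7 reaches 4 last, at distance 4; BFS from 4 confirms no node is farther.
Path: 7–3–0–8–4.

4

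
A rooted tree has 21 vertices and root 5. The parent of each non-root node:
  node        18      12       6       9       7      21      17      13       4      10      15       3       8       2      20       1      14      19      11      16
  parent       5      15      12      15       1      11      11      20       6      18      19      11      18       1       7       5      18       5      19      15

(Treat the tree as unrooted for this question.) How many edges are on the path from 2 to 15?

4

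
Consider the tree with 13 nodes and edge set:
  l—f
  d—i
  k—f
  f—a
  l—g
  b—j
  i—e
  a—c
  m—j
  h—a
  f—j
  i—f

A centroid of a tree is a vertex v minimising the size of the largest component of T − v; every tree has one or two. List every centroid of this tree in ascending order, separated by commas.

f

If f is removed the pieces have sizes 3, 3, 3, 2, 1, all ≤ ⌊13/2⌋ = 6.
Every other node leaves some component of size > 6, so the centroid is unique.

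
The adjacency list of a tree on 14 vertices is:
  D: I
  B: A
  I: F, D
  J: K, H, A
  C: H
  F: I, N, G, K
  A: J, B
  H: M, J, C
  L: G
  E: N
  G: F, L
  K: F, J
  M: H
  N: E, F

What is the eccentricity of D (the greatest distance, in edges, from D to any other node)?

6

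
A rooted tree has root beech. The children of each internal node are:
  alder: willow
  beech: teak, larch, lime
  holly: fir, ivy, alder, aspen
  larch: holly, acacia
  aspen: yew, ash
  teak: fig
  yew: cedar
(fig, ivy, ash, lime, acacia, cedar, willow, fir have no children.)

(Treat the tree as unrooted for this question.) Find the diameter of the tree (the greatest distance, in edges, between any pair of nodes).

7

BFS from fig reaches cedar last, at distance 7; BFS from cedar confirms no node is farther.
Path: fig-teak-beech-larch-holly-aspen-yew-cedar.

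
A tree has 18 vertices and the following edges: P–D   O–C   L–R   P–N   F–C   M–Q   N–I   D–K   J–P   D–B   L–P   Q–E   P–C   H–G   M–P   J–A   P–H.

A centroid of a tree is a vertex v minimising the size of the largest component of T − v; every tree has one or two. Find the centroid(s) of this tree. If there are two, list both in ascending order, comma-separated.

Delete P: the remaining components have sizes 3, 3, 3, 2, 2, 2, 2. Max 3 ≤ 9, so P is a centroid.
Every other node leaves some component of size > 9, so the centroid is unique.

P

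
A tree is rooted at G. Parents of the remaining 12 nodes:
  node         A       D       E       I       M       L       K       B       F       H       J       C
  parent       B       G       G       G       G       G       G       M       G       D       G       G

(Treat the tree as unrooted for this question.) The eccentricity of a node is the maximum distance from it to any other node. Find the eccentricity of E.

Distances from E peak at 4, attained at A.
E–G–M–B–A

4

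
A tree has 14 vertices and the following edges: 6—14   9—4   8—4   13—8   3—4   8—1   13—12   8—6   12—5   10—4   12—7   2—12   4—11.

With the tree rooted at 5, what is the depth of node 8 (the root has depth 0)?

Climbing from 8 to the root: 8 → 13 → 12 → 5. That's 3 steps.

3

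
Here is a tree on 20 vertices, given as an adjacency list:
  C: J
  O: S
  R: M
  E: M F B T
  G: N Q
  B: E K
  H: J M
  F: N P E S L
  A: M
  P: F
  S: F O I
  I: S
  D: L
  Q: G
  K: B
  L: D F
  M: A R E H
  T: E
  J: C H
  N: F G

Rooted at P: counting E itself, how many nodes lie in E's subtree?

10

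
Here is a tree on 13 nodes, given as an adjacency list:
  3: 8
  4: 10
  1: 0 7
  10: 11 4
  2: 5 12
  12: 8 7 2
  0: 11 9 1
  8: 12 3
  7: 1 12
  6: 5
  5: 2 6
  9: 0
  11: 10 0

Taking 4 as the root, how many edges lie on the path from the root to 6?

9

4 → 10 → 11 → 0 → 1 → 7 → 12 → 2 → 5 → 6 — 9 edges.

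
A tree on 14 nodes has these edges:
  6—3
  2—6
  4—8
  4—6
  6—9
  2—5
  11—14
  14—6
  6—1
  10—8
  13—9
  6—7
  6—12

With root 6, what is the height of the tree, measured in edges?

10 sits deepest: 6-4-8-10 — 3 edges from the root.

3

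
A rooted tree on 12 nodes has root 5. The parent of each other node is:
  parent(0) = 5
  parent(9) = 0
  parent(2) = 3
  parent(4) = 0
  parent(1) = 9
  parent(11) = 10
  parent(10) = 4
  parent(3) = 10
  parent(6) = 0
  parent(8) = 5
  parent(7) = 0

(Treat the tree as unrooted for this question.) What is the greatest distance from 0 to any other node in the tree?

Distances from 0 peak at 4, attained at 2.
0-4-10-3-2

4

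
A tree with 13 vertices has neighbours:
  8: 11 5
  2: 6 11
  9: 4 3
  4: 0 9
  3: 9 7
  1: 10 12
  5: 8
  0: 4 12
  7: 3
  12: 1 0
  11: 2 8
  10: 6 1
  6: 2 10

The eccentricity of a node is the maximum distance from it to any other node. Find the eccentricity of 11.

The node farthest from 11 is 7, via 11 – 2 – 6 – 10 – 1 – 12 – 0 – 4 – 9 – 3 – 7 — 10 edges.

10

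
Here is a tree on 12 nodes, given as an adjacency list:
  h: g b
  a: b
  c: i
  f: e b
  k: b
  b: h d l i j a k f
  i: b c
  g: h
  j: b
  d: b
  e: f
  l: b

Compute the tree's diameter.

4

A longest path is e–f–b–h–g, with 4 edges.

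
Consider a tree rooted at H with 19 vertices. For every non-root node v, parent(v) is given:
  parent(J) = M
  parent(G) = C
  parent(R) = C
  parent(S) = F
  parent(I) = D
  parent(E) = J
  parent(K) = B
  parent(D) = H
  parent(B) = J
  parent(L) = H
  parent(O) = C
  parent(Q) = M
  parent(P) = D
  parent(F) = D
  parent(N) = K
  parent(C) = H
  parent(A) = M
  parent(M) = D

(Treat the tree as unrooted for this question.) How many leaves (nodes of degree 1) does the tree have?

11

Degree-1 nodes: A, E, G, I, L, N, O, P, Q, R, S — 11 of them.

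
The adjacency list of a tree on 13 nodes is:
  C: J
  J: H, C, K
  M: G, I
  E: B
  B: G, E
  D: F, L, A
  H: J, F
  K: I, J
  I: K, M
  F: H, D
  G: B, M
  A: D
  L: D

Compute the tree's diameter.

10

Starting from L, a farthest node is E at distance 10.
One longest path: L-D-F-H-J-K-I-M-G-B-E.
So the diameter is 10.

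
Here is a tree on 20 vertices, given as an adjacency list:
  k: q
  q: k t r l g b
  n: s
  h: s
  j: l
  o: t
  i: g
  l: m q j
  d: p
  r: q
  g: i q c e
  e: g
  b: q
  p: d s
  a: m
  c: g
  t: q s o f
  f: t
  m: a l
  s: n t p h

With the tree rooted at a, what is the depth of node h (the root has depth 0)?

6

Climbing from h to the root: h – s – t – q – l – m – a. That's 6 steps.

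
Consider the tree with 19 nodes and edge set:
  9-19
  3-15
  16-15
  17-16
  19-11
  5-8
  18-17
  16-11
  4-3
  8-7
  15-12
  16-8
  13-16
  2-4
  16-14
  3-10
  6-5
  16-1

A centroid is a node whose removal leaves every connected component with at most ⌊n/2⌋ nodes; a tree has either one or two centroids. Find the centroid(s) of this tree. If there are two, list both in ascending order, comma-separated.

Delete 16: the remaining components have sizes 6, 4, 3, 2, 1, 1, 1. Max 6 ≤ 9, so 16 is a centroid.
Every other node leaves some component of size > 9, so the centroid is unique.

16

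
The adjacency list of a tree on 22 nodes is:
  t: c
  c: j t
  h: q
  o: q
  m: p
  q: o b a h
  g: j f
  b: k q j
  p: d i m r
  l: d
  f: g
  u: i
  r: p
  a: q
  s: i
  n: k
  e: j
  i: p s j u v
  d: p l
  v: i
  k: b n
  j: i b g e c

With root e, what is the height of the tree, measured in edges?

5

l sits deepest: e–j–i–p–d–l — 5 edges from the root.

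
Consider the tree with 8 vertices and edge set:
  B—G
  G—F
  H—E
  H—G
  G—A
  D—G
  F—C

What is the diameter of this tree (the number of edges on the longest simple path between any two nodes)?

4

BFS from E reaches C last, at distance 4; BFS from C confirms no node is farther.
Path: E – H – G – F – C.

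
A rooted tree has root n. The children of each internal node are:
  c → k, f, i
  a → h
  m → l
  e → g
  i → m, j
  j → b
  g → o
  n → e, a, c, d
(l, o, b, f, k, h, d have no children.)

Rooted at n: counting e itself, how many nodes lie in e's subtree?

e's subtree: {e, g, o}, size 3.

3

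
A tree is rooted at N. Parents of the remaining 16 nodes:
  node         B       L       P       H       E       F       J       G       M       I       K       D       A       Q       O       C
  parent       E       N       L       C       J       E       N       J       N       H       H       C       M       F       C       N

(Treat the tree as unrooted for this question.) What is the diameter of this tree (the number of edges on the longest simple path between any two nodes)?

7

Starting from I, a farthest node is Q at distance 7.
One longest path: I - H - C - N - J - E - F - Q.
So the diameter is 7.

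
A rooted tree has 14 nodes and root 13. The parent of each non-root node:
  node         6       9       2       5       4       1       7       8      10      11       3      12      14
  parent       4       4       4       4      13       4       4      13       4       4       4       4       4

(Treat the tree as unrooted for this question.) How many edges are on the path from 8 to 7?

8 - 13 - 4 - 7: 3 edges.

3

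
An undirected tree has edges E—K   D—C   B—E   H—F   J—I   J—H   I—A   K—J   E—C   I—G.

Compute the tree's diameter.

Starting from D, a farthest node is F at distance 6.
One longest path: D - C - E - K - J - H - F.
So the diameter is 6.

6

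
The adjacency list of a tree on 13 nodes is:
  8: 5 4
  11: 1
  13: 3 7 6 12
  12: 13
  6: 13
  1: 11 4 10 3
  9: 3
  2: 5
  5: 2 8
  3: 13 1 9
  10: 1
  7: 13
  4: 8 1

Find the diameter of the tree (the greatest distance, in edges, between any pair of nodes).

7

Starting from 2, a farthest node is 6 at distance 7.
One longest path: 2 - 5 - 8 - 4 - 1 - 3 - 13 - 6.
So the diameter is 7.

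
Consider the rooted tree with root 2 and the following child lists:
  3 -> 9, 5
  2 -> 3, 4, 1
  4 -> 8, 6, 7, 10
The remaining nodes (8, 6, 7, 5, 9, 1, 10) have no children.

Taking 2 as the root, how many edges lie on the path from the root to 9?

2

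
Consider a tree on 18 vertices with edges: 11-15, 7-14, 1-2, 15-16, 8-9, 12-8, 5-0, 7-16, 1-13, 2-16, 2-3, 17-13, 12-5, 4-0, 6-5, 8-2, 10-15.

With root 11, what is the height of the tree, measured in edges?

The longest root-to-leaf path is 11 – 15 – 16 – 2 – 8 – 12 – 5 – 0 – 4 (8 edges).

8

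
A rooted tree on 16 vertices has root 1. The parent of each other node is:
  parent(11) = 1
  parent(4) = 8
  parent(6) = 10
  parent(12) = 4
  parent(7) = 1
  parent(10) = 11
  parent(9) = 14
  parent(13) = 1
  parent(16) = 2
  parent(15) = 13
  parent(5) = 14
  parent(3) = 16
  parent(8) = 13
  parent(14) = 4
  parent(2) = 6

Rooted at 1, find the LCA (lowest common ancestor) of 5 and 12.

4

Path 5→root: 5 14 4 8 13 1; path 12→root: 12 4 8 13 1.
First common node: 4.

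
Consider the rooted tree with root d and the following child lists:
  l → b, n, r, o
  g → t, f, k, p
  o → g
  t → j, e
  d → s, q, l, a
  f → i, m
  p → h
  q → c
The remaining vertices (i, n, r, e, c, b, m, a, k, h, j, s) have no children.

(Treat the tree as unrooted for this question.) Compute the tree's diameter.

A longest path is c - q - d - l - o - g - f - i, with 7 edges.

7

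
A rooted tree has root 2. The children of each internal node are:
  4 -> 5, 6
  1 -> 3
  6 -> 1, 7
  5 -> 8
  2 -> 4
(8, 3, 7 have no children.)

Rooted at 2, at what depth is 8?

2 → 4 → 5 → 8 — 3 edges.

3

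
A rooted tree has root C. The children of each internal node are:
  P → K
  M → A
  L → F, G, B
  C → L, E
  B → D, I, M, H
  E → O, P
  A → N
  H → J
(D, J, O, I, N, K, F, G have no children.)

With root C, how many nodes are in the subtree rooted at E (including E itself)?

Descendants of E (including itself): E, O, P, K. That's 4.

4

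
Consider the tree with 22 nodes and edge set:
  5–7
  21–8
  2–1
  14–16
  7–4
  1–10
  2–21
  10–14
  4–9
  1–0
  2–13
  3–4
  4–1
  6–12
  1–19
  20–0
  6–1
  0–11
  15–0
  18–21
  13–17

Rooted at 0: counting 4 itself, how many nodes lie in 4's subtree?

5

4's subtree: {4, 3, 7, 9, 5}, size 5.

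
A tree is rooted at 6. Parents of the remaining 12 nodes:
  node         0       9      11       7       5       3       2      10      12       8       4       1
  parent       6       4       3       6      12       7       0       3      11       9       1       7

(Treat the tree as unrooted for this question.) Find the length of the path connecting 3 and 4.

3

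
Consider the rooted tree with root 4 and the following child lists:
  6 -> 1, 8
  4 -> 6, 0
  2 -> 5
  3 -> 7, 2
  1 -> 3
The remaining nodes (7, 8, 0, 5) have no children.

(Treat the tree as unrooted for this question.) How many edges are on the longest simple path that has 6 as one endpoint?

The node farthest from 6 is 5, via 6–1–3–2–5 — 4 edges.

4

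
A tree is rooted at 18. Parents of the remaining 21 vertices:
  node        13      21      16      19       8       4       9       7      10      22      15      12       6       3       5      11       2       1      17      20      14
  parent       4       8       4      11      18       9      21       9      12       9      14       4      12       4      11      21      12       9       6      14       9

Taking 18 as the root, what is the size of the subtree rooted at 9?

16

Descendants of 9 (including itself): 9, 4, 14, 7, 1, 22, 16, 12, 13, 3, 15, 20, 2, 10, 6, 17. That's 16.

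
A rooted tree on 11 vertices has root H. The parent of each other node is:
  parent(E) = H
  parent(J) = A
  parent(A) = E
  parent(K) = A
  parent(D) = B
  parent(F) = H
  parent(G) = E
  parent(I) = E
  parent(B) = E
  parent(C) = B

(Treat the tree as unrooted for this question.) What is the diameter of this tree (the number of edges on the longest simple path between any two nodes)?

BFS from F reaches K last, at distance 4; BFS from K confirms no node is farther.
Path: F - H - E - A - K.

4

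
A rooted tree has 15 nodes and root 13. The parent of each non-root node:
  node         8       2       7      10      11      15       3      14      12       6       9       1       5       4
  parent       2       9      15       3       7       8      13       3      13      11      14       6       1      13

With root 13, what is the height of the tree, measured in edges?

The longest root-to-leaf path is 13–3–14–9–2–8–15–7–11–6–1–5 (11 edges).

11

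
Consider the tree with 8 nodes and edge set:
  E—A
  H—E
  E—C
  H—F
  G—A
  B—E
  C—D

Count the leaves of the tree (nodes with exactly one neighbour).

4

Degree-1 nodes: B, D, F, G — 4 of them.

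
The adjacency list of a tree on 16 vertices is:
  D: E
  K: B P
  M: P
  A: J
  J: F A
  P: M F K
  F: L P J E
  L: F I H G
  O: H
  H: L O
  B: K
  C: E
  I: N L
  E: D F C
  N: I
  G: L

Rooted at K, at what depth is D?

Path from K to D: K – P – F – E – D, which has 4 edges.

4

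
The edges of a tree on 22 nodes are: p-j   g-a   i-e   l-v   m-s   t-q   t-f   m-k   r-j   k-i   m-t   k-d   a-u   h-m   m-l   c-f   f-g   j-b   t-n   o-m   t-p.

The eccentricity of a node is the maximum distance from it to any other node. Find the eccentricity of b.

7

A farthest node from b is u (e also at distance 7).
The path b – j – p – t – f – g – a – u has 7 edges.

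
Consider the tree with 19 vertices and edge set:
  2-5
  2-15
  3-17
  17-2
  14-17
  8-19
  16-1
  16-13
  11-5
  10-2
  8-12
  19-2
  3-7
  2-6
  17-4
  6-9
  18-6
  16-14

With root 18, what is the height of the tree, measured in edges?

6

A deepest node is 13, reached by 18 – 6 – 2 – 17 – 14 – 16 – 13.
That path has 6 edges, so the height is 6.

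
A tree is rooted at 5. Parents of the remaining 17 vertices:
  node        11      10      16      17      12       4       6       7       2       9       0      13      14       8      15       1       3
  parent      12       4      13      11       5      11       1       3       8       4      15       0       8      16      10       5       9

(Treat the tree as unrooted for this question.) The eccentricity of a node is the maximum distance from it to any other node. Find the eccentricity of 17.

9

A farthest node from 17 is 14 (2 also at distance 9).
The path 17–11–4–10–15–0–13–16–8–14 has 9 edges.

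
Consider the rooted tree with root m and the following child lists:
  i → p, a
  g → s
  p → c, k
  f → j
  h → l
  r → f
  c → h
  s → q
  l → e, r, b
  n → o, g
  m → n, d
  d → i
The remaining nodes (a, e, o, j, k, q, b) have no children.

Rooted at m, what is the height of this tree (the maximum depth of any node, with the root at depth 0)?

9

The longest root-to-leaf path is m-d-i-p-c-h-l-r-f-j (9 edges).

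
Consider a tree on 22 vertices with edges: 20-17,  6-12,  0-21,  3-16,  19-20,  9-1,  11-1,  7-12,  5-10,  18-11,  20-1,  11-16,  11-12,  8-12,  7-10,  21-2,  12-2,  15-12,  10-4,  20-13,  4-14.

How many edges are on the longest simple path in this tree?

BFS from 19 reaches 14 last, at distance 8; BFS from 14 confirms no node is farther.
Path: 19 – 20 – 1 – 11 – 12 – 7 – 10 – 4 – 14.

8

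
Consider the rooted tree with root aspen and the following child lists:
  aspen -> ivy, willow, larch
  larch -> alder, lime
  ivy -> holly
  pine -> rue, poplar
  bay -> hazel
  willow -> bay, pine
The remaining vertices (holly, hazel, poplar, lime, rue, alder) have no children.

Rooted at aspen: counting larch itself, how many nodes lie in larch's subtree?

larch's subtree: {larch, alder, lime}, size 3.

3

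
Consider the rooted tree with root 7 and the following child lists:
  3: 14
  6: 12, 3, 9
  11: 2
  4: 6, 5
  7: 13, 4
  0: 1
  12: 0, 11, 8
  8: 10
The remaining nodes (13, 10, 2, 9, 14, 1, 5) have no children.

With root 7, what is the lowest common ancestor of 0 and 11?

12

0's ancestor chain is 0, 12, 6, 4, 7 and 11's is 11, 12, 6, 4, 7; they first meet at 12.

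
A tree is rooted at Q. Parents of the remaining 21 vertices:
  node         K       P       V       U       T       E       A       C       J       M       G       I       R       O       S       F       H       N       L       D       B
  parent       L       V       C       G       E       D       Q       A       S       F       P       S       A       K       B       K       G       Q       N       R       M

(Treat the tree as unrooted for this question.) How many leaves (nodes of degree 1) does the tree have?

Exactly 6 nodes have a single neighbour: H, I, J, O, T, U.

6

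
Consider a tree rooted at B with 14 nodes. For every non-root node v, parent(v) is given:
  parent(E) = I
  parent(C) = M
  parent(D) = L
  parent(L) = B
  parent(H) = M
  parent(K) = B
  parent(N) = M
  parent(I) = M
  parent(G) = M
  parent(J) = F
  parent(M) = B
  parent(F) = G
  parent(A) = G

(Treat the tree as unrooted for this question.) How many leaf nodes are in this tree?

8

Degree-1 nodes: A, C, D, E, H, J, K, N — 8 of them.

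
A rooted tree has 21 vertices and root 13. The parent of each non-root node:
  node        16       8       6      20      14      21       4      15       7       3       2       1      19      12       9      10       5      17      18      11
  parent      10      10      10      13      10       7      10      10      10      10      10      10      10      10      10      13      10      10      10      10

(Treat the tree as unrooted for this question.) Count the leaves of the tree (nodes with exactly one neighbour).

18

The leaves are 1, 2, 3, 4, 5, 6, 8, 9, 11, 12, 14, 15, 16, 17, 18, 19, 20, 21.
That is 18 leaves.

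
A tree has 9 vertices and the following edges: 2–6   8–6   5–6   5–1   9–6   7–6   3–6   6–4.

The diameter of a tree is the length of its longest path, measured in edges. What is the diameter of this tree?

3

A longest path is 1 – 5 – 6 – 4, with 3 edges.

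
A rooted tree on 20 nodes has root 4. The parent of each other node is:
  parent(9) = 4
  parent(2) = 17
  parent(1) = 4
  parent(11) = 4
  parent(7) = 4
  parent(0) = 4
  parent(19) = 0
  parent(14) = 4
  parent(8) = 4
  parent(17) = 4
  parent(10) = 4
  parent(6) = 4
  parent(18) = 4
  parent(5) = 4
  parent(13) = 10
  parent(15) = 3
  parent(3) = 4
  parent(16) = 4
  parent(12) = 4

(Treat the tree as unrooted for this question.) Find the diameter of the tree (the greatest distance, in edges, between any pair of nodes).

BFS from 2 reaches 15 last, at distance 4; BFS from 15 confirms no node is farther.
Path: 2–17–4–3–15.

4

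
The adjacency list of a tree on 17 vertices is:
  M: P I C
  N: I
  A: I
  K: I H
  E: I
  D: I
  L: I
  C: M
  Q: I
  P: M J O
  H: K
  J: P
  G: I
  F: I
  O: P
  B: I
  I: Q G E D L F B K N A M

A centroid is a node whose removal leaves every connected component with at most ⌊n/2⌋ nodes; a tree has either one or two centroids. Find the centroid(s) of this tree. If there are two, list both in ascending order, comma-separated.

I

Removing I splits the tree into components of sizes 5, 2, 1, 1, 1, 1, 1, 1, 1, 1, 1; the largest is 5 ≤ ⌊17/2⌋ = 8.
No neighbour of I does as well, so I is the unique centroid.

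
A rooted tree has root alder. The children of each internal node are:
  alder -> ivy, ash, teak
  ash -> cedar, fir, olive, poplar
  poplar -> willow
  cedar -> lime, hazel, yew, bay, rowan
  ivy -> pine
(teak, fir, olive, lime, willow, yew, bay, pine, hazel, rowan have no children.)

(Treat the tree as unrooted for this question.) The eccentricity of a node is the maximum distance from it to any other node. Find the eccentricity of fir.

Distances from fir peak at 4, attained at pine.
fir-ash-alder-ivy-pine

4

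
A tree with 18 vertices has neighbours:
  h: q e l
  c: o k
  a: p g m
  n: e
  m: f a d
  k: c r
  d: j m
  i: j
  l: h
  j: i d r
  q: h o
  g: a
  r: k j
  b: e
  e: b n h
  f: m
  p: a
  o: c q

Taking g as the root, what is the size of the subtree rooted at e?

3

Descendants of e (including itself): e, n, b. That's 3.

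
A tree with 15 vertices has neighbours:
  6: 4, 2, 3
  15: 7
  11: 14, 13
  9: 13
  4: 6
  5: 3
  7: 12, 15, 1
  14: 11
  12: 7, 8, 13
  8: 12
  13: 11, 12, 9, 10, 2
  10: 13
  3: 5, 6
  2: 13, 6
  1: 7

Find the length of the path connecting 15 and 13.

15 – 7 – 12 – 13: 3 edges.

3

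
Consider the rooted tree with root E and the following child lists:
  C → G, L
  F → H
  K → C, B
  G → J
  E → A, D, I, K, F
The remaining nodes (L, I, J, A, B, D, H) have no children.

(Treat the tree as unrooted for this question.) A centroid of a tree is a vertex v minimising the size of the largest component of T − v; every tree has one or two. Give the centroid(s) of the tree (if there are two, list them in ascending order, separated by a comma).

Removing K splits the tree into components of sizes 6, 4, 1; the largest is 6 ≤ ⌊12/2⌋ = 6.
Its neighbour E also leaves a largest component of size 6, so both are centroids.

E, K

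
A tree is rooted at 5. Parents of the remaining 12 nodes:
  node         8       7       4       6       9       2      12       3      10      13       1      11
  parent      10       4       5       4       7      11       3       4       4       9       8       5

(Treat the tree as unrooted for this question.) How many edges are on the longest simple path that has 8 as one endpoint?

5

A farthest node from 8 is 2 (13 also at distance 5).
The path 8–10–4–5–11–2 has 5 edges.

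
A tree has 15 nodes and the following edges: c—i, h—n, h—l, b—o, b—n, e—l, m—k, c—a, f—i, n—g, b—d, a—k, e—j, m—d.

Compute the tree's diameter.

12

A longest path is j-e-l-h-n-b-d-m-k-a-c-i-f, with 12 edges.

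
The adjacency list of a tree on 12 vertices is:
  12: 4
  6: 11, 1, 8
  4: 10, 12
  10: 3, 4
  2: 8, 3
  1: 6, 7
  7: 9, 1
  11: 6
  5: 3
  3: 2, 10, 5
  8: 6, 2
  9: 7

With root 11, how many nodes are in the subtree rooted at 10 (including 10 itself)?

Descendants of 10 (including itself): 10, 4, 12. That's 3.

3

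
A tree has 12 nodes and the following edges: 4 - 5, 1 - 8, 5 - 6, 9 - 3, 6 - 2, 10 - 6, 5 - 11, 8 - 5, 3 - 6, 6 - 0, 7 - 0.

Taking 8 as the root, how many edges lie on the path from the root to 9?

4

Path from 8 to 9: 8 → 5 → 6 → 3 → 9, which has 4 edges.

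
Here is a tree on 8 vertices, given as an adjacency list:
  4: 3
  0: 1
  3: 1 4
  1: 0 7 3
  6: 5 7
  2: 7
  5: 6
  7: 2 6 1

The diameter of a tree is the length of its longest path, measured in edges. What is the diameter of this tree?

Starting from 5, a farthest node is 4 at distance 5.
One longest path: 5-6-7-1-3-4.
So the diameter is 5.

5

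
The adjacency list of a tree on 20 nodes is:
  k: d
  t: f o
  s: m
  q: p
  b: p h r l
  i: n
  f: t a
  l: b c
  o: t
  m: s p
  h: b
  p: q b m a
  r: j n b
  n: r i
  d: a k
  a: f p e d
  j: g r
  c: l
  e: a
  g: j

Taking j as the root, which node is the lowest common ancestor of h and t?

b

h's ancestor chain is h, b, r, j and t's is t, f, a, p, b, r, j; they first meet at b.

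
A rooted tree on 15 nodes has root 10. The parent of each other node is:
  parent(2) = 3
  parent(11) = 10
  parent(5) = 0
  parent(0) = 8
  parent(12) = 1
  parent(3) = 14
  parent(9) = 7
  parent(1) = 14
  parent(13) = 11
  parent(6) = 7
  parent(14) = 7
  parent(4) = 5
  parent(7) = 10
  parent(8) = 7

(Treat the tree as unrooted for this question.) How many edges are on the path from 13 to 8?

4

The path is 13–11–10–7–8, which has 4 edges.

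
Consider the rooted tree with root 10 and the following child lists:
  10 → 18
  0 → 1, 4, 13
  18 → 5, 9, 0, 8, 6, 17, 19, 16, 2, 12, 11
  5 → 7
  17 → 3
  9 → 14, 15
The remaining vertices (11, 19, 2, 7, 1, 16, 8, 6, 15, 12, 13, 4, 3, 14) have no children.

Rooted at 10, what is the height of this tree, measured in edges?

3

The longest root-to-leaf path is 10-18-5-7 (3 edges).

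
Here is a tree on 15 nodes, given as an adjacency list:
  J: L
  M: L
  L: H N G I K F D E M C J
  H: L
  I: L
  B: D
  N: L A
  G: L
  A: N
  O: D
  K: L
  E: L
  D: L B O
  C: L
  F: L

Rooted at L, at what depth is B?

2

Path from L to B: L – D – B, which has 2 edges.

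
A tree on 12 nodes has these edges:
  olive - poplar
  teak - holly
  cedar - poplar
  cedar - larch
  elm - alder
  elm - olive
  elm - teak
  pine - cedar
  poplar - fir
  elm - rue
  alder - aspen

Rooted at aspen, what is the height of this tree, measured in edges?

6

larch sits deepest: aspen – alder – elm – olive – poplar – cedar – larch — 6 edges from the root.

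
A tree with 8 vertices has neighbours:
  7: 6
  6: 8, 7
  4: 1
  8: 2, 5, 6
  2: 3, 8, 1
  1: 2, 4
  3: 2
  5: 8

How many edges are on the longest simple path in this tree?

5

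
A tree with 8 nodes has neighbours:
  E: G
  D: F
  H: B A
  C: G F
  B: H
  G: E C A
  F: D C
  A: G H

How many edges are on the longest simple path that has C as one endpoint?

Distances from C peak at 4, attained at B.
C-G-A-H-B

4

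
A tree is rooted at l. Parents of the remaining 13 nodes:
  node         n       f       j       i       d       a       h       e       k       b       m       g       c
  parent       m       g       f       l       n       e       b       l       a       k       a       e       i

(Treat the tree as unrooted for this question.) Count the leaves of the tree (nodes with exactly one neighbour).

The leaves are c, d, h, j.
That is 4 leaves.

4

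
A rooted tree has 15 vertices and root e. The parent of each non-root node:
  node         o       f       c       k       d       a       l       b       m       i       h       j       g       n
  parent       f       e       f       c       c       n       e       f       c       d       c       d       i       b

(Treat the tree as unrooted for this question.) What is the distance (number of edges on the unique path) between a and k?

a - n - b - f - c - k: 5 edges.

5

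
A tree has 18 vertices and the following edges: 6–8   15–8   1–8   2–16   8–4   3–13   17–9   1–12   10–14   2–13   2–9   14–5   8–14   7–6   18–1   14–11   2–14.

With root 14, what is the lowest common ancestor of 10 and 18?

Path 10→root: 10 14; path 18→root: 18 1 8 14.
First common node: 14.

14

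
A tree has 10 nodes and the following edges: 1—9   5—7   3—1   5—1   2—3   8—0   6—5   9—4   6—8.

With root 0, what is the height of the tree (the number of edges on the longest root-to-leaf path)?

A deepest node is 2, reached by 0 → 8 → 6 → 5 → 1 → 3 → 2.
That path has 6 edges, so the height is 6.

6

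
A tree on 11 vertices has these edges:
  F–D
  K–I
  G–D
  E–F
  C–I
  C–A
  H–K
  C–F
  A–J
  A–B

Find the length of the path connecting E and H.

E - F - C - I - K - H: 5 edges.

5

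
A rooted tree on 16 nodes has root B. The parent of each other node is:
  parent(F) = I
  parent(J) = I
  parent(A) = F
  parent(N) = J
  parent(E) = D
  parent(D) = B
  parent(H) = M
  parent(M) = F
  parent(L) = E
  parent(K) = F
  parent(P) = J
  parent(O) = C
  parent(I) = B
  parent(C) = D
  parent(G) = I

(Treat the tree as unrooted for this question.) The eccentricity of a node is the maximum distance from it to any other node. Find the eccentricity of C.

The node farthest from C is H, via C – D – B – I – F – M – H — 6 edges.

6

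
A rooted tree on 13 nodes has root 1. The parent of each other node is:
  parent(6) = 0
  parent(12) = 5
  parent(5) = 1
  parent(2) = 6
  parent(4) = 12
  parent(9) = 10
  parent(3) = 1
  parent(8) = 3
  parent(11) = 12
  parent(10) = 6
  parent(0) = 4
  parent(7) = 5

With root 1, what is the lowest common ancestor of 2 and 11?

12

Ancestors of 2 (toward the root): 2, 6, 0, 4, 12, 5, 1.
Ancestors of 11: 11, 12, 5, 1.
The deepest node appearing in both lists is 12.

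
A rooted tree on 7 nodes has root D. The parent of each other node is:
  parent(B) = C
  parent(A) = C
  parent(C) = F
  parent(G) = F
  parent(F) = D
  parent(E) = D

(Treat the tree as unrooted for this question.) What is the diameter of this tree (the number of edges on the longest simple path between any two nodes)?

4

BFS from A reaches E last, at distance 4; BFS from E confirms no node is farther.
Path: A – C – F – D – E.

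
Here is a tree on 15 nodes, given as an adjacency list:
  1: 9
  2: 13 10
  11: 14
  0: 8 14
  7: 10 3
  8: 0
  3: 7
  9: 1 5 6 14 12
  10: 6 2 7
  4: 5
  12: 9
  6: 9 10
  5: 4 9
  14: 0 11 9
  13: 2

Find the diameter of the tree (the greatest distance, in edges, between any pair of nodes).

Starting from 13, a farthest node is 8 at distance 7.
One longest path: 13 - 2 - 10 - 6 - 9 - 14 - 0 - 8.
So the diameter is 7.

7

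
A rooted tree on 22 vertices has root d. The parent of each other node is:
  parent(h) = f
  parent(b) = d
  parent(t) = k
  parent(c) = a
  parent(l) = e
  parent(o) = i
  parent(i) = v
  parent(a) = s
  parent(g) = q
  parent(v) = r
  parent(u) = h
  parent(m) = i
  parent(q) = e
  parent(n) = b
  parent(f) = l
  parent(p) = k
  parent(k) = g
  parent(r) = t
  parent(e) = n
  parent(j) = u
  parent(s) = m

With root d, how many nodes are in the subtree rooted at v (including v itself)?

Descendants of v (including itself): v, i, o, m, s, a, c. That's 7.

7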